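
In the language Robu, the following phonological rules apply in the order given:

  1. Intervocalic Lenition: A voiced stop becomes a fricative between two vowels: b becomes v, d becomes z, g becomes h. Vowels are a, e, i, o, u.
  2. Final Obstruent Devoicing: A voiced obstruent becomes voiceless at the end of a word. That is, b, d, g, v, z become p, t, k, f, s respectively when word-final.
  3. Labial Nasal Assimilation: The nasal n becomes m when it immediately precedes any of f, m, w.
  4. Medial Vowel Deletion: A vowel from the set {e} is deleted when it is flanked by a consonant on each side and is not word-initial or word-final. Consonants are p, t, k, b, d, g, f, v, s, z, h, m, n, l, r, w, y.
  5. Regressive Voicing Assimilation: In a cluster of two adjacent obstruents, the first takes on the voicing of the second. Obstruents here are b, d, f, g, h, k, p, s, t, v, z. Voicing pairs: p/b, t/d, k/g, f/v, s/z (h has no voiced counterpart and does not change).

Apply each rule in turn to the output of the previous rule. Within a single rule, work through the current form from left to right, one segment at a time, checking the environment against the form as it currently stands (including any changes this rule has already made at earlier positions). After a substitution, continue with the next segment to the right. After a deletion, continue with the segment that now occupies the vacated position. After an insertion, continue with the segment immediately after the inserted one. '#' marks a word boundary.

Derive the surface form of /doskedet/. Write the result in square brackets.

[dosgst]

1 Intervocalic Lenition: [doskedet] → [doskezet]
2 Final Obstruent Devoicing: no change — [doskezet]
3 Labial Nasal Assimilation: no change — [doskezet]
4 Medial Vowel Deletion: [doskezet] → [doskzt]
5 Regressive Voicing Assimilation: [doskzt] → [dosgst]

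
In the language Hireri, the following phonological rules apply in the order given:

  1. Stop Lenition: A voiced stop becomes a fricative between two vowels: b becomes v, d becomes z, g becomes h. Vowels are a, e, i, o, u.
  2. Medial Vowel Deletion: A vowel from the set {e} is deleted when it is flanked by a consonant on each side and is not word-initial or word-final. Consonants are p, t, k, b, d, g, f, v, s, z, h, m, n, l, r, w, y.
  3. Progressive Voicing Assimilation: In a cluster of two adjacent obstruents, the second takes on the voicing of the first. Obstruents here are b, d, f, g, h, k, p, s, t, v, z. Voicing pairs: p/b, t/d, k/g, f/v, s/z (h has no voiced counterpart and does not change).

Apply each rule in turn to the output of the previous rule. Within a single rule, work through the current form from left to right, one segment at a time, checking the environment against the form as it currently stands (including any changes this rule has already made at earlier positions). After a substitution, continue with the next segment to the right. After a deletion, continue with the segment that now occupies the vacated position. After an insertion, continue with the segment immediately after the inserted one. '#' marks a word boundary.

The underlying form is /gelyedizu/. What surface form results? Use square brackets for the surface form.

1 Stop Lenition: [gelyedizu] → [gelyezizu]
2 Medial Vowel Deletion: [gelyezizu] → [glyzizu]
3 Progressive Voicing Assimilation: no change — [glyzizu]

[glyzizu]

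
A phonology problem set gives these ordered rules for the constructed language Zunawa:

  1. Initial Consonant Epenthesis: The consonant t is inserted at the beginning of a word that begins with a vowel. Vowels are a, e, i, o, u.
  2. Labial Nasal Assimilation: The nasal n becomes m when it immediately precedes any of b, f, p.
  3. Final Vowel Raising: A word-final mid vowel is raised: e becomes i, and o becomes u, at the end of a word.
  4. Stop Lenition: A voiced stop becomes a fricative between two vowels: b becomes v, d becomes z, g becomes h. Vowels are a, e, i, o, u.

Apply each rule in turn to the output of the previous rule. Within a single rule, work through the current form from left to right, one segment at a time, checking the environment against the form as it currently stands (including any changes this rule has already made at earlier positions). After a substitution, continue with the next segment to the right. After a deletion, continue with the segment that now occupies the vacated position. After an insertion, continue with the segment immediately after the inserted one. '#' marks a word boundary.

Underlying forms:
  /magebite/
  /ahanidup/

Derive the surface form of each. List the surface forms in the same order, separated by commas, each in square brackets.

[maheviti], [tahanizup]

/magebite/:
  1 Initial Consonant Epenthesis: no change — [magebite]
  2 Labial Nasal Assimilation: no change — [magebite]
  3 Final Vowel Raising: [magebite] → [magebiti]
  4 Stop Lenition: [magebiti] → [maheviti]
/ahanidup/:
  1 Initial Consonant Epenthesis: [ahanidup] → [tahanidup]
  2 Labial Nasal Assimilation: no change — [tahanidup]
  3 Final Vowel Raising: no change — [tahanidup]
  4 Stop Lenition: [tahanidup] → [tahanizup]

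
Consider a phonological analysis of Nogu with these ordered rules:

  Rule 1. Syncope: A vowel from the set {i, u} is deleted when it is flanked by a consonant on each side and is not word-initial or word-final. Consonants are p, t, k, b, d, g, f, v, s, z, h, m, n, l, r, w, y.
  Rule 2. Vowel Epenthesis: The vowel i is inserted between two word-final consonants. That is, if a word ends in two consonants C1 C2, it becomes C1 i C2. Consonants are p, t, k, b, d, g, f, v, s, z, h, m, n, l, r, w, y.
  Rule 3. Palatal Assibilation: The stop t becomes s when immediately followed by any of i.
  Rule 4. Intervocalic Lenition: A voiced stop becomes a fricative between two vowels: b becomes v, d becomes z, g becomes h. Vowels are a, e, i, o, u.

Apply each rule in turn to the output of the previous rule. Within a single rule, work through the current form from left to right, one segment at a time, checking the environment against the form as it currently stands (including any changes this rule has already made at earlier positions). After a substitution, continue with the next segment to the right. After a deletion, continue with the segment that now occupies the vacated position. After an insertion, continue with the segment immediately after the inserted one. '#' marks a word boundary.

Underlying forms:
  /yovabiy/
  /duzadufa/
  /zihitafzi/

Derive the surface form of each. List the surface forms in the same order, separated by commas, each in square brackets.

/yovabiy/:
  Rule 1 Syncope: [yovabiy] → [yovaby]
  Rule 2 Vowel Epenthesis: [yovaby] → [yovabiy]
  Rule 3 Palatal Assibilation: no change — [yovabiy]
  Rule 4 Intervocalic Lenition: [yovabiy] → [yovaviy]
/duzadufa/:
  Rule 1 Syncope: [duzadufa] → [dzadfa]
  Rule 2 Vowel Epenthesis: no change — [dzadfa]
  Rule 3 Palatal Assibilation: no change — [dzadfa]
  Rule 4 Intervocalic Lenition: no change — [dzadfa]
/zihitafzi/:
  Rule 1 Syncope: [zihitafzi] → [zhtafzi]
  Rule 2 Vowel Epenthesis: no change — [zhtafzi]
  Rule 3 Palatal Assibilation: no change — [zhtafzi]
  Rule 4 Intervocalic Lenition: no change — [zhtafzi]

[yovaviy], [dzadfa], [zhtafzi]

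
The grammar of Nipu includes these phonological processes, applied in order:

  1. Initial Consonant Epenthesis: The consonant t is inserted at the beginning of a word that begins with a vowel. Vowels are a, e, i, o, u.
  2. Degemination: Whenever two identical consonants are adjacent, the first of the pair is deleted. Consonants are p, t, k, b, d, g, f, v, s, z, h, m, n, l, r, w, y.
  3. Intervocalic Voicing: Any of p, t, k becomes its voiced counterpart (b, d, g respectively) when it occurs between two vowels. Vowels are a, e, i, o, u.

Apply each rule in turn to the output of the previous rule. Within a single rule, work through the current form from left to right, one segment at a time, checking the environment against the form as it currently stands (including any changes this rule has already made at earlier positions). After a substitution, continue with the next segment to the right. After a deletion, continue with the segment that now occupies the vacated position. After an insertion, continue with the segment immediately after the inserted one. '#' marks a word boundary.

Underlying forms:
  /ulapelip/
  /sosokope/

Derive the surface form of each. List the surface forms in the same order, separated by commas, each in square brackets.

[tulabelip], [sosogobe]

/ulapelip/:
  1 Initial Consonant Epenthesis: [ulapelip] → [tulapelip]
  2 Degemination: no change — [tulapelip]
  3 Intervocalic Voicing: [tulapelip] → [tulabelip]
/sosokope/:
  1 Initial Consonant Epenthesis: no change — [sosokope]
  2 Degemination: no change — [sosokope]
  3 Intervocalic Voicing: [sosokope] → [sosogobe]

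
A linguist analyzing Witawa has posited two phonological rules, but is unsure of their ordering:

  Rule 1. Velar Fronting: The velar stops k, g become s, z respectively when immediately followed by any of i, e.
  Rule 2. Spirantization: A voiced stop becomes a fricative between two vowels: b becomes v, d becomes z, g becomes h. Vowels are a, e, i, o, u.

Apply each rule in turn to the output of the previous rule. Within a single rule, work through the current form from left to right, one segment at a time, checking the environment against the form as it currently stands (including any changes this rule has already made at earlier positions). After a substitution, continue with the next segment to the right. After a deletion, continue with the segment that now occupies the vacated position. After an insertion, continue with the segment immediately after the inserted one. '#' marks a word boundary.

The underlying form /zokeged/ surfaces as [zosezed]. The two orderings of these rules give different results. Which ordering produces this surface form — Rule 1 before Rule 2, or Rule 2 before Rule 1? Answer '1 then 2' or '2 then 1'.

1 then 2

Order 1 then 2:
  1 Velar Fronting: [zokeged] → [zosezed]
  2 Spirantization: no change — [zosezed]
  result: [zosezed]
Order 2 then 1:
  2 Spirantization: [zokeged] → [zokehed]
  1 Velar Fronting: [zokehed] → [zosehed]
  result: [zosehed]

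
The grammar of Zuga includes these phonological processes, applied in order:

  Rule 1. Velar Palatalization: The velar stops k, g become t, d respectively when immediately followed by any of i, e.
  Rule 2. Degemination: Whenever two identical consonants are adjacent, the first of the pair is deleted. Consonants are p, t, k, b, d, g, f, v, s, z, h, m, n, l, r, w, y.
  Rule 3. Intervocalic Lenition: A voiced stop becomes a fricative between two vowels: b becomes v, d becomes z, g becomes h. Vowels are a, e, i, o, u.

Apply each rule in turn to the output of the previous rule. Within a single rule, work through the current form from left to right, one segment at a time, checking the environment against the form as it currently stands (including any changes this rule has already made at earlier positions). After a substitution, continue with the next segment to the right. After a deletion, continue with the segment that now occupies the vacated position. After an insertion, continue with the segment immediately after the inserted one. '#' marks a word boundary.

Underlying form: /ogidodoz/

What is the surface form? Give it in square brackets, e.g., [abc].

Rule 1 Velar Palatalization: [ogidodoz] → [odidodoz]
Rule 2 Degemination: no change — [odidodoz]
Rule 3 Intervocalic Lenition: [odidodoz] → [ozizozoz]

[ozizozoz]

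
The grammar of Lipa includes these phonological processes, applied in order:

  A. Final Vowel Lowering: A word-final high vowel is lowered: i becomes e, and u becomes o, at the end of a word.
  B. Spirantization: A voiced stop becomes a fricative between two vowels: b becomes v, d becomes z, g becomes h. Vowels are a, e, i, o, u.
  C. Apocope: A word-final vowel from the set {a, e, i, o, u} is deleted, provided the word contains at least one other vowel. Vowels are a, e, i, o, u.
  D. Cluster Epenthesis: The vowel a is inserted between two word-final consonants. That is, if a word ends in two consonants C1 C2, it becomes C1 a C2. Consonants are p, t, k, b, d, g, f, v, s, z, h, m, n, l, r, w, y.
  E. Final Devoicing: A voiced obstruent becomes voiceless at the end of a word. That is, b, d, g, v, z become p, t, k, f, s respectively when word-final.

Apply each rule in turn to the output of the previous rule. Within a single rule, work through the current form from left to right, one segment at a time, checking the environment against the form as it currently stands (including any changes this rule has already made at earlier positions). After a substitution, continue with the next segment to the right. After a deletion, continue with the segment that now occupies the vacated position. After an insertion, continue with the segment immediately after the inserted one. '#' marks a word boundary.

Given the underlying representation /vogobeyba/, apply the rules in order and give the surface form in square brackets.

A Final Vowel Lowering: no change — [vogobeyba]
B Spirantization: [vogobeyba] → [vohoveyba]
C Apocope: [vohoveyba] → [vohoveyb]
D Cluster Epenthesis: [vohoveyb] → [vohoveyab]
E Final Devoicing: [vohoveyab] → [vohoveyap]

[vohoveyap]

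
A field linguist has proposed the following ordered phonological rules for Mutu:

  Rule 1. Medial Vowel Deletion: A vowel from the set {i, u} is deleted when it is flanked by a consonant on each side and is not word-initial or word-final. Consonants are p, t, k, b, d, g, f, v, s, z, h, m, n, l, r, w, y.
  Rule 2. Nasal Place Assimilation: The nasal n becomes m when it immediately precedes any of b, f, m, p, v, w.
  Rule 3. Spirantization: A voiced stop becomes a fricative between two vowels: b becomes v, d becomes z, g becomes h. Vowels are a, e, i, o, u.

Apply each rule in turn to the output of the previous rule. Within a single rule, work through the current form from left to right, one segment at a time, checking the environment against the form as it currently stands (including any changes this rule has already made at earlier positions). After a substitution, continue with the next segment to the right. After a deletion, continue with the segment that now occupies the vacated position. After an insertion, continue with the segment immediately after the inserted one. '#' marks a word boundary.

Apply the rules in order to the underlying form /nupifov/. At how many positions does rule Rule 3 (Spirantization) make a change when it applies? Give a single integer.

Rule 1 Medial Vowel Deletion: [nupifov] → [npfov]
Rule 2 Nasal Place Assimilation: [npfov] → [mpfov]
Rule 3 Spirantization: no change — [mpfov]
Rule Rule 3 changed 0 position(s).

0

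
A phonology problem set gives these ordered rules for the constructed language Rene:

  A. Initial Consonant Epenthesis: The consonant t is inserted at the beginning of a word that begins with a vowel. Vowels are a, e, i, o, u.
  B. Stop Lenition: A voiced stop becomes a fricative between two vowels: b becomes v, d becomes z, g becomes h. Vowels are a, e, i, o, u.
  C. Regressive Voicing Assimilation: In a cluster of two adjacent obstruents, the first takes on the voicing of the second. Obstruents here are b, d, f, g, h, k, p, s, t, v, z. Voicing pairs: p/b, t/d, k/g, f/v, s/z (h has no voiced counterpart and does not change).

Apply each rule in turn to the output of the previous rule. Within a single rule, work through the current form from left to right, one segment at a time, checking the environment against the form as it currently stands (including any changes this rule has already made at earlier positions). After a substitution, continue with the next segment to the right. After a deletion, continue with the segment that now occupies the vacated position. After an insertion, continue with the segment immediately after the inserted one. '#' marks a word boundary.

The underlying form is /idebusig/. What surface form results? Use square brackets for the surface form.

[tizevusig]

A Initial Consonant Epenthesis: [idebusig] → [tidebusig]
B Stop Lenition: [tidebusig] → [tizevusig]
C Regressive Voicing Assimilation: no change — [tizevusig]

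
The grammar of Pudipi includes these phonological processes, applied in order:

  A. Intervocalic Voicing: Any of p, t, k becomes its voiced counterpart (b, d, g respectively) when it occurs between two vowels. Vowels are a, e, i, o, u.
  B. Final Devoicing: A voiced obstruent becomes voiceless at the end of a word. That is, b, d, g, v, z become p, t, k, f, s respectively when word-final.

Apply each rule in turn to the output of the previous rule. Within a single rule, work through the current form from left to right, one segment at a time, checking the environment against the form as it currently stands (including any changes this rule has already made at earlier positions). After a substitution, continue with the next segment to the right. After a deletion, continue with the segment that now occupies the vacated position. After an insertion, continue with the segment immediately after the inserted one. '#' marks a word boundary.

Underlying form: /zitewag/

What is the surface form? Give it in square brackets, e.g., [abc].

A Intervocalic Voicing: [zitewag] → [zidewag]
B Final Devoicing: [zidewag] → [zidewak]

[zidewak]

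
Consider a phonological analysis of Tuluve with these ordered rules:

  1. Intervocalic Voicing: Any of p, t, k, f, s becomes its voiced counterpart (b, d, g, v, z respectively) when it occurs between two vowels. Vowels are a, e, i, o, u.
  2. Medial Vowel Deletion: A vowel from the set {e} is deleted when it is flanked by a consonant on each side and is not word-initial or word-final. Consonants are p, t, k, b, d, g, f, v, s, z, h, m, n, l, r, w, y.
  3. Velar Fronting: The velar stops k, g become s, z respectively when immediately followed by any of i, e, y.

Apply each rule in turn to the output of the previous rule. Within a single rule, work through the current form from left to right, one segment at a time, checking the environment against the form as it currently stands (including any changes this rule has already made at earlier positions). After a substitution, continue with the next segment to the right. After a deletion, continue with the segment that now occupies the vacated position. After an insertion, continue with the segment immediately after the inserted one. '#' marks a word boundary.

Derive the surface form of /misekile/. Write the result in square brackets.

1 Intervocalic Voicing: [misekile] → [mizegile]
2 Medial Vowel Deletion: [mizegile] → [mizgile]
3 Velar Fronting: [mizgile] → [mizzile]

[mizzile]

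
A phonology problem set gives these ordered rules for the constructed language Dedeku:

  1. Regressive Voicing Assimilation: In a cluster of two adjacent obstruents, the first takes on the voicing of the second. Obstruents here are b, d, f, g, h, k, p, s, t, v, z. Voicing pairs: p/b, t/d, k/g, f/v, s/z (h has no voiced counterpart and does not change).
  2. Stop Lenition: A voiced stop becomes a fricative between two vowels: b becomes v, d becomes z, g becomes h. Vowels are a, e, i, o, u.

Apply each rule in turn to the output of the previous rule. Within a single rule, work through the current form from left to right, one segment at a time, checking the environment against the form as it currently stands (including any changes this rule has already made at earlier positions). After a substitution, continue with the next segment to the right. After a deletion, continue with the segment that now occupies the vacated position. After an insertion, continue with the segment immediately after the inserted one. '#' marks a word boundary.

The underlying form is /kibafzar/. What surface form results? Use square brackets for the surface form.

[kivavzar]

1 Regressive Voicing Assimilation: [kibafzar] → [kibavzar]
2 Stop Lenition: [kibavzar] → [kivavzar]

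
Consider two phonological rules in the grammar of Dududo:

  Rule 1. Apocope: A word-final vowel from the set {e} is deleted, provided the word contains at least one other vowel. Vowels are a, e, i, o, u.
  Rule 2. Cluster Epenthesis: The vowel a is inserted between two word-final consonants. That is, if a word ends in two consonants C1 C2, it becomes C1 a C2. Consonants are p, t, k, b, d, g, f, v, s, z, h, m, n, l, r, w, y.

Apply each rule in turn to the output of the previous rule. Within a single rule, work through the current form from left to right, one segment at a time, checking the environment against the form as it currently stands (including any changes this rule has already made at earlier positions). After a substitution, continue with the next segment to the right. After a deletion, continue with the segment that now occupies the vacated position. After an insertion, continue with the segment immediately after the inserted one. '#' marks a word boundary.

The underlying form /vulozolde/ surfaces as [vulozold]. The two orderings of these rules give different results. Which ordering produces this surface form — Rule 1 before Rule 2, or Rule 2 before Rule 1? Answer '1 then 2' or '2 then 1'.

Order 1 then 2:
  1 Apocope: [vulozolde] → [vulozold]
  2 Cluster Epenthesis: [vulozold] → [vulozolad]
  result: [vulozolad]
Order 2 then 1:
  2 Cluster Epenthesis: no change — [vulozolde]
  1 Apocope: [vulozolde] → [vulozold]
  result: [vulozold]

2 then 1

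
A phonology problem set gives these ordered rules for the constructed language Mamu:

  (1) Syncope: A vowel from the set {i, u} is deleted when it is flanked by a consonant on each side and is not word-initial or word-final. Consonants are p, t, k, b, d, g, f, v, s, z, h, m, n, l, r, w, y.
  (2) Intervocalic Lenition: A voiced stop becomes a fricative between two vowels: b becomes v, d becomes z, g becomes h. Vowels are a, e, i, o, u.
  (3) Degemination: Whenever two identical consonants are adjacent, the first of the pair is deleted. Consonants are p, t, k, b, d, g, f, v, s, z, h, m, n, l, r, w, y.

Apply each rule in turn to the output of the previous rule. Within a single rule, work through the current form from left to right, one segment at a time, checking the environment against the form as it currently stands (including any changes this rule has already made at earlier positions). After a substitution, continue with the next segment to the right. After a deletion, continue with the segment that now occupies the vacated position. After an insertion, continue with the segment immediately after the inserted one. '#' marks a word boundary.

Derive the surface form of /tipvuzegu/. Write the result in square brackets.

(1) Syncope: [tipvuzegu] → [tpvzegu]
(2) Intervocalic Lenition: [tpvzegu] → [tpvzehu]
(3) Degemination: no change — [tpvzehu]

[tpvzehu]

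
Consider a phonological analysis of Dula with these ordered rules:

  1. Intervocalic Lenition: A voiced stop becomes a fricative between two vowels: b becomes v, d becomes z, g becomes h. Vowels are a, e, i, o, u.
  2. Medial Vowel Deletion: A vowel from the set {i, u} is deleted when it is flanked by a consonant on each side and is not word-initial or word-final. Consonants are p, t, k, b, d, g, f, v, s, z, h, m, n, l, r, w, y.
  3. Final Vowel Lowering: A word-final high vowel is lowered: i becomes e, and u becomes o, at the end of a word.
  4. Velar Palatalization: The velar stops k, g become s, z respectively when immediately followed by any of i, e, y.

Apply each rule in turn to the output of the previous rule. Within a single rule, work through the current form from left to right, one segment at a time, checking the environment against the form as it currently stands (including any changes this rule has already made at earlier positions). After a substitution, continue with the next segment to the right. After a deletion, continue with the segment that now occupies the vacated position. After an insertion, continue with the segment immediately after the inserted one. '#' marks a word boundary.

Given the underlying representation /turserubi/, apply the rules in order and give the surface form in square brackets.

[trserve]

1 Intervocalic Lenition: [turserubi] → [turseruvi]
2 Medial Vowel Deletion: [turseruvi] → [trservi]
3 Final Vowel Lowering: [trservi] → [trserve]
4 Velar Palatalization: no change — [trserve]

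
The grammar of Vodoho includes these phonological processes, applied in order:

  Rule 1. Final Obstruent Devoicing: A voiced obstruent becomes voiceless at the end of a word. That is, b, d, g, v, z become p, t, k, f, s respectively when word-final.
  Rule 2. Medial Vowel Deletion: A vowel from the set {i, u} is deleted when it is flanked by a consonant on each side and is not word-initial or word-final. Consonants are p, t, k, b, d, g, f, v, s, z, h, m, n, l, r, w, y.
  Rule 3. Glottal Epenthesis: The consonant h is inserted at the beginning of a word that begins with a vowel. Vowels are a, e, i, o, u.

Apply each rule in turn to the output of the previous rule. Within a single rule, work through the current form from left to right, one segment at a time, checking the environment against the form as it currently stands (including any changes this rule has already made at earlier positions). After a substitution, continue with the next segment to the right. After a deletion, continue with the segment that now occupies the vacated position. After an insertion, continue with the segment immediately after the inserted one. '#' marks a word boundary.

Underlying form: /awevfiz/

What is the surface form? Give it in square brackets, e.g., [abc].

Rule 1 Final Obstruent Devoicing: [awevfiz] → [awevfis]
Rule 2 Medial Vowel Deletion: [awevfis] → [awevfs]
Rule 3 Glottal Epenthesis: [awevfs] → [hawevfs]

[hawevfs]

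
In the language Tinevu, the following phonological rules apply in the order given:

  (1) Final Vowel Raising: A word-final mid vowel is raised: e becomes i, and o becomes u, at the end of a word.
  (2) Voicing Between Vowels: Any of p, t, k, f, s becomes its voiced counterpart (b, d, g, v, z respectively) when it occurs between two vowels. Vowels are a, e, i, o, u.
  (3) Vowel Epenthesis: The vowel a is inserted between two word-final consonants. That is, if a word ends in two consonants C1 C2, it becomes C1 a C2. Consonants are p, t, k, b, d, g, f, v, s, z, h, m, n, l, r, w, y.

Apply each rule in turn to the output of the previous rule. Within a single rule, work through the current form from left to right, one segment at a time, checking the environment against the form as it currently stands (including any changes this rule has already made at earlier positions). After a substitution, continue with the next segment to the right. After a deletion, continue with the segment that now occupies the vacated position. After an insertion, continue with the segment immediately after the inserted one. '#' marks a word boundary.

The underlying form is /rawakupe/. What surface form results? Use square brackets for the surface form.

(1) Final Vowel Raising: [rawakupe] → [rawakupi]
(2) Voicing Between Vowels: [rawakupi] → [rawagubi]
(3) Vowel Epenthesis: no change — [rawagubi]

[rawagubi]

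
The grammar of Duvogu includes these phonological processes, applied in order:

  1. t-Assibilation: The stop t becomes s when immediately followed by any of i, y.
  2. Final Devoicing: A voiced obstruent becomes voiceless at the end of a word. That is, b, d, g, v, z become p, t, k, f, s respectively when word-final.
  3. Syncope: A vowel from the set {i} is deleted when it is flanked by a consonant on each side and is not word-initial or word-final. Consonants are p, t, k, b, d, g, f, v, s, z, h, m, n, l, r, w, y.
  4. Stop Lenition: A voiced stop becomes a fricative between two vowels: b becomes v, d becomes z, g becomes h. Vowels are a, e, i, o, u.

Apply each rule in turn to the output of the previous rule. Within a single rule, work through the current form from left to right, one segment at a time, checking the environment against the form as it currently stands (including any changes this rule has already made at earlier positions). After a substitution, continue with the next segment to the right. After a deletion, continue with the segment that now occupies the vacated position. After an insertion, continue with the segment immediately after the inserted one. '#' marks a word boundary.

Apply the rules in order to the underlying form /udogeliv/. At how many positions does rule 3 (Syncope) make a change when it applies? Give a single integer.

1 t-Assibilation: no change — [udogeliv]
2 Final Devoicing: [udogeliv] → [udogelif]
3 Syncope: [udogelif] → [udogelf]
4 Stop Lenition: [udogelf] → [uzohelf]
Rule 3 changed 1 position(s).

1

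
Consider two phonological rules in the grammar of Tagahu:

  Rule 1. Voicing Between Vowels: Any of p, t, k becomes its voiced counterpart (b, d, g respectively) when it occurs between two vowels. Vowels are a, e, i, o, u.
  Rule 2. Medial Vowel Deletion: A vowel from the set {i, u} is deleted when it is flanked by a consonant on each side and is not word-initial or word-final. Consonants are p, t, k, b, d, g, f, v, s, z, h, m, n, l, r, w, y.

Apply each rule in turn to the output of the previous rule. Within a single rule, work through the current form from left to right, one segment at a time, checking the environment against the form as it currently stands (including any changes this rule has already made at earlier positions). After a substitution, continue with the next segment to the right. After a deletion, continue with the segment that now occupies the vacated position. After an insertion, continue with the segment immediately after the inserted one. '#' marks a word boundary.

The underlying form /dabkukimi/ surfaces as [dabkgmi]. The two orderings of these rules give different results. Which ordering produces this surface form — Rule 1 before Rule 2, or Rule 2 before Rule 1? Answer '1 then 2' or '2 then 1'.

1 then 2

Order 1 then 2:
  1 Voicing Between Vowels: [dabkukimi] → [dabkugimi]
  2 Medial Vowel Deletion: [dabkugimi] → [dabkgmi]
  result: [dabkgmi]
Order 2 then 1:
  2 Medial Vowel Deletion: [dabkukimi] → [dabkkmi]
  1 Voicing Between Vowels: no change — [dabkkmi]
  result: [dabkkmi]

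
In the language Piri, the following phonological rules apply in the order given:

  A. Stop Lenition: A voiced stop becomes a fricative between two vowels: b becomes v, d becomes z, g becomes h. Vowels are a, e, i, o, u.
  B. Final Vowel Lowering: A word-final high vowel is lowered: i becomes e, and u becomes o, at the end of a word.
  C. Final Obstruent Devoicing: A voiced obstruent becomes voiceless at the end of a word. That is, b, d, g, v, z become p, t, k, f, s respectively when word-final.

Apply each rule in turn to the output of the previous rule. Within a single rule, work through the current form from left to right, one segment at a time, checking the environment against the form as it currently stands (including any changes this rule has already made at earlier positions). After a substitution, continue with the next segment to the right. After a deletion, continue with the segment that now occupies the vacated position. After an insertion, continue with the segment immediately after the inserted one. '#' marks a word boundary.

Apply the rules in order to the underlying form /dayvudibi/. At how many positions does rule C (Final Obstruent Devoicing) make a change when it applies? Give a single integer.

0

A Stop Lenition: [dayvudibi] → [dayvuzivi]
B Final Vowel Lowering: [dayvuzivi] → [dayvuzive]
C Final Obstruent Devoicing: no change — [dayvuzive]
Rule C changed 0 position(s).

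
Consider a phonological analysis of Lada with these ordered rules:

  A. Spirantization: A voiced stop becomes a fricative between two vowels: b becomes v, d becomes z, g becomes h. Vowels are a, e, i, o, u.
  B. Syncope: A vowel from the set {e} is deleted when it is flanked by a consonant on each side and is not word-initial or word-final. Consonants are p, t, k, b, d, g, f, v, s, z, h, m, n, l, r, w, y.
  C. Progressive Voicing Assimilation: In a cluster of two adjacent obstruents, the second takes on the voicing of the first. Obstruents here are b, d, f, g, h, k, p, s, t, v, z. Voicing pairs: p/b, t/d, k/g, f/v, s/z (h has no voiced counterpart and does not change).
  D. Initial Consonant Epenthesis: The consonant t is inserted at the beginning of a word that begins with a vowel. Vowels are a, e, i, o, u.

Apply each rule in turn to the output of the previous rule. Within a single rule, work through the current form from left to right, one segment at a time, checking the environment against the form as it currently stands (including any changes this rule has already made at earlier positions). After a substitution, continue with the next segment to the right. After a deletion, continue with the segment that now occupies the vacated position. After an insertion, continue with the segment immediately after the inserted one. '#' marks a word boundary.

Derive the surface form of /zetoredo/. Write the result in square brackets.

[zdorzo]

A Spirantization: [zetoredo] → [zetorezo]
B Syncope: [zetorezo] → [ztorzo]
C Progressive Voicing Assimilation: [ztorzo] → [zdorzo]
D Initial Consonant Epenthesis: no change — [zdorzo]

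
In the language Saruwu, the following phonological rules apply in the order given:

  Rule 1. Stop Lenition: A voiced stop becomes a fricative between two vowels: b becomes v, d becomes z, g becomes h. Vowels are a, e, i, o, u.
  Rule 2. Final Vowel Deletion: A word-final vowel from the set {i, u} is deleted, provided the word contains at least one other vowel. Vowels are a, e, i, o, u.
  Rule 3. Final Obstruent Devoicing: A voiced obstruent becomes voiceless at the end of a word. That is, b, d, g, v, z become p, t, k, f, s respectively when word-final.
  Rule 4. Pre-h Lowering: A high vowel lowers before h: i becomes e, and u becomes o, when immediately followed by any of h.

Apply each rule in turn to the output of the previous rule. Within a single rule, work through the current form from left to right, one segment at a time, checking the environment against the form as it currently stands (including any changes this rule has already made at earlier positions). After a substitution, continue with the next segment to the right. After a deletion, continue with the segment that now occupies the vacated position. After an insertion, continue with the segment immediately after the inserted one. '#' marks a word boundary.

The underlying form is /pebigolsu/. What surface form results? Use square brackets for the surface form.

[pevehols]

Rule 1 Stop Lenition: [pebigolsu] → [peviholsu]
Rule 2 Final Vowel Deletion: [peviholsu] → [pevihols]
Rule 3 Final Obstruent Devoicing: no change — [pevihols]
Rule 4 Pre-h Lowering: [pevihols] → [pevehols]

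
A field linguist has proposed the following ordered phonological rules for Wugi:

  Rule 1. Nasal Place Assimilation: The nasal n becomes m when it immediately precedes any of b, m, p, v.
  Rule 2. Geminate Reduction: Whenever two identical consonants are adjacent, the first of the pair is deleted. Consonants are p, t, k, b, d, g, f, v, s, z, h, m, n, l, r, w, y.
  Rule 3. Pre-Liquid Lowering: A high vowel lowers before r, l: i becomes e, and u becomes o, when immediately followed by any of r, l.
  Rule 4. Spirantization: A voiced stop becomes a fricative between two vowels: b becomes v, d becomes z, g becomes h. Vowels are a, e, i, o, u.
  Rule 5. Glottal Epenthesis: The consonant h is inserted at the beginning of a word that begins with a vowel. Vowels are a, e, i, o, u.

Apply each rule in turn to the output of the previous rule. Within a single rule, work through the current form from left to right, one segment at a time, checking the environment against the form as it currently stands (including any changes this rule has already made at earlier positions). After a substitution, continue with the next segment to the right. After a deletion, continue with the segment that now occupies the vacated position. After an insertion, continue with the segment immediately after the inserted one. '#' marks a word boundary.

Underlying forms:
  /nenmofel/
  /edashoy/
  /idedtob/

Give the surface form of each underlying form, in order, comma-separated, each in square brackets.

[nemofel], [hezashoy], [hizedtob]

/nenmofel/:
  Rule 1 Nasal Place Assimilation: [nenmofel] → [nemmofel]
  Rule 2 Geminate Reduction: [nemmofel] → [nemofel]
  Rule 3 Pre-Liquid Lowering: no change — [nemofel]
  Rule 4 Spirantization: no change — [nemofel]
  Rule 5 Glottal Epenthesis: no change — [nemofel]
/edashoy/:
  Rule 1 Nasal Place Assimilation: no change — [edashoy]
  Rule 2 Geminate Reduction: no change — [edashoy]
  Rule 3 Pre-Liquid Lowering: no change — [edashoy]
  Rule 4 Spirantization: [edashoy] → [ezashoy]
  Rule 5 Glottal Epenthesis: [ezashoy] → [hezashoy]
/idedtob/:
  Rule 1 Nasal Place Assimilation: no change — [idedtob]
  Rule 2 Geminate Reduction: no change — [idedtob]
  Rule 3 Pre-Liquid Lowering: no change — [idedtob]
  Rule 4 Spirantization: [idedtob] → [izedtob]
  Rule 5 Glottal Epenthesis: [izedtob] → [hizedtob]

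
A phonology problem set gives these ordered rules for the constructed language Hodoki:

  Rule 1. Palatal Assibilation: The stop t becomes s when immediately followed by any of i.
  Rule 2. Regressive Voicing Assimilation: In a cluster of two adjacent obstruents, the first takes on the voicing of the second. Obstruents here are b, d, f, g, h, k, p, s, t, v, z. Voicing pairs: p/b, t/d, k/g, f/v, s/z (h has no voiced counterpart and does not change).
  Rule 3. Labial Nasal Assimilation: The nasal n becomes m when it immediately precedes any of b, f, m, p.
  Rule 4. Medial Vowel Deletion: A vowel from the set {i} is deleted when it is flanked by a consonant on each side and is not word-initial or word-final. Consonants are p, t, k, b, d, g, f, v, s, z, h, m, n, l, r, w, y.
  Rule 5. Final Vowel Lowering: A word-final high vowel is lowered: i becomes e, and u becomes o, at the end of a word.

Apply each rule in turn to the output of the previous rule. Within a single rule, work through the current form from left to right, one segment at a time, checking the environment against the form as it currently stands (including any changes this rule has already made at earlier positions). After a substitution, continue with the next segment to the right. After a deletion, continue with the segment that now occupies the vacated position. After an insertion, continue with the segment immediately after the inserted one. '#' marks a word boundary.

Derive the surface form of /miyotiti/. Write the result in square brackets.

[myosse]

Rule 1 Palatal Assibilation: [miyotiti] → [miyosisi]
Rule 2 Regressive Voicing Assimilation: no change — [miyosisi]
Rule 3 Labial Nasal Assimilation: no change — [miyosisi]
Rule 4 Medial Vowel Deletion: [miyosisi] → [myossi]
Rule 5 Final Vowel Lowering: [myossi] → [myosse]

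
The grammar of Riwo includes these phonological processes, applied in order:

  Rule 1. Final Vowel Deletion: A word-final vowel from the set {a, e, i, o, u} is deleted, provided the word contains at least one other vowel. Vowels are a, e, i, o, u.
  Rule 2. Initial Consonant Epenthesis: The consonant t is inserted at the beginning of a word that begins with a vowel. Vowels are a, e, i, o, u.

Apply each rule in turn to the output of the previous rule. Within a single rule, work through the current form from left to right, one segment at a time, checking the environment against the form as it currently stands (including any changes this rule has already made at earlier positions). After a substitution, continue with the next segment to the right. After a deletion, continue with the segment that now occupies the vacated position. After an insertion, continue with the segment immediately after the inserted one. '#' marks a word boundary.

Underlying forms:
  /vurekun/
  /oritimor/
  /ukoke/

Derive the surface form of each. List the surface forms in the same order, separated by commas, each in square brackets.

[vurekun], [toritimor], [tukok]

/vurekun/:
  Rule 1 Final Vowel Deletion: no change — [vurekun]
  Rule 2 Initial Consonant Epenthesis: no change — [vurekun]
/oritimor/:
  Rule 1 Final Vowel Deletion: no change — [oritimor]
  Rule 2 Initial Consonant Epenthesis: [oritimor] → [toritimor]
/ukoke/:
  Rule 1 Final Vowel Deletion: [ukoke] → [ukok]
  Rule 2 Initial Consonant Epenthesis: [ukok] → [tukok]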